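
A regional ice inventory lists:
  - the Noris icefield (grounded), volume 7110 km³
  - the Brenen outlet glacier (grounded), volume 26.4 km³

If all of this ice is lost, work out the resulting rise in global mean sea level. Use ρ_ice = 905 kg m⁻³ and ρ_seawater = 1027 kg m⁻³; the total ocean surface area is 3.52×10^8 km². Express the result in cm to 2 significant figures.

≈ 1.8 cm

Noris: 7110 km³ × (905/1027) = 6265 km³ of water.
Brenen: 26.4 km³ × (905/1027) = 23.26 km³ of water.
Total added water ≈ 6.289×10^12 m³ over 3.52×10^14 m² → Δh = 0.0179 m = 1.8 cm.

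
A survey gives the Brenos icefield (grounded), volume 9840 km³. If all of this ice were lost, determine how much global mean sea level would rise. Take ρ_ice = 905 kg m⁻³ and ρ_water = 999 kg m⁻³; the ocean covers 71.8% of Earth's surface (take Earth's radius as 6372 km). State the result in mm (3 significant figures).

≈ 24.3 mm

Brenos: 9840 km³ × (905/999) = 8914 km³ of water.
Spread over 3.66×10^14 m² of ocean, Δh = 8.914×10^12 / 3.66×10^14 = 0.0243 m = 24.3 mm.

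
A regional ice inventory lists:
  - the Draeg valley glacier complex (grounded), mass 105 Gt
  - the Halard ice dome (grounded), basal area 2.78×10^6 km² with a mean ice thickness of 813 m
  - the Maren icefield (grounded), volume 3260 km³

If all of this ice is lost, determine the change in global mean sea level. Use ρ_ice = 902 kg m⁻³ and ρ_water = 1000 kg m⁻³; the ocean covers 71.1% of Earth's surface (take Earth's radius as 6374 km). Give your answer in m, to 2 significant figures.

Draeg: 105 Gt = 1.050×10^14 kg; dividing by ρ_w = 1000 kg m⁻³ gives 1.050×10^11 m³ of water.
Halard: ice volume = 2.78×10^6 km² × 813 m = 2.260×10^6 km³; 2.260×10^6 × (902/1000) = 2.039×10^6 km³ of water.
Maren: 3260 km³ × (902/1000) = 2941 km³ of water.
Total added water ≈ 2.042×10^15 m³ over 3.63×10^14 m² → Δh = 5.62 m.

≈ 5.6 m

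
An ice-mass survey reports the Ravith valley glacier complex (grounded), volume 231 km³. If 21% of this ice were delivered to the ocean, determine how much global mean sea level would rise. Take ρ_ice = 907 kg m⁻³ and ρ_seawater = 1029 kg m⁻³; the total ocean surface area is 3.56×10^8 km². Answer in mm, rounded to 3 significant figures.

≈ 0.120 mm

Ravith: 0.21 × 231 km³ × (907/1029) = 42.76 km³ of water.
Spread over 3.56×10^14 m² of ocean, Δh = 4.276×10^10 / 3.56×10^14 = 1.20×10^-4 m = 0.120 mm.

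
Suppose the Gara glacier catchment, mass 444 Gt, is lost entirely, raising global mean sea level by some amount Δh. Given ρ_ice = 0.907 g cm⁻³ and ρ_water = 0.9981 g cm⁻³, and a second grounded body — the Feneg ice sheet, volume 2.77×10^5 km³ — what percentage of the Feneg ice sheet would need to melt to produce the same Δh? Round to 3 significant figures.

≈ 0.177 %

Equal sea-level rise means equal mass of meltwater, i.e. equal mass of ice lost.
Ice mass of Gara: 4.440×10^14 kg; ice mass of Feneg: 2.512×10^17 kg.
Fraction required = 4.440×10^14 / 2.512×10^17 = 1.77×10^-3 → 0.177 %.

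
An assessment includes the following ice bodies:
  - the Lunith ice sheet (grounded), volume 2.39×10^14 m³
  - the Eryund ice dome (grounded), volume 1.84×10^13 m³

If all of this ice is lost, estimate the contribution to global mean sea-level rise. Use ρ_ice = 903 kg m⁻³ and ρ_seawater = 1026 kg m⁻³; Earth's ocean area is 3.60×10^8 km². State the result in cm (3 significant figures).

Lunith: 2.39×10^14 m³ × (903/1026) = 2.103×10^14 m³ of water.
Eryund: 1.84×10^13 m³ × (903/1026) = 1.619×10^13 m³ of water.
Total added water ≈ 2.265×10^14 m³ over 3.60×10^14 m² → Δh = 0.629 m = 62.9 cm.

≈ 62.9 cm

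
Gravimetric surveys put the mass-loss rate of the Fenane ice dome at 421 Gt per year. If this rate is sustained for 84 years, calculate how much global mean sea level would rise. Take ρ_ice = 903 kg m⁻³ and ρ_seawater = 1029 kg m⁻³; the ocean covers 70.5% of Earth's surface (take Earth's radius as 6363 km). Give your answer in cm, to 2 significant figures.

Total mass lost = 421 Gt/yr × 84 yr = 3.536×10^4 Gt = 3.536×10^16 kg.
ρ_w = 1029 kg m⁻³, so water volume = 3.536×10^16 / 1029 = 3.437×10^13 m³.
Δh = 3.437×10^13 / 3.59×10^14 = 0.0958 m = 9.6 cm.

≈ 9.6 cm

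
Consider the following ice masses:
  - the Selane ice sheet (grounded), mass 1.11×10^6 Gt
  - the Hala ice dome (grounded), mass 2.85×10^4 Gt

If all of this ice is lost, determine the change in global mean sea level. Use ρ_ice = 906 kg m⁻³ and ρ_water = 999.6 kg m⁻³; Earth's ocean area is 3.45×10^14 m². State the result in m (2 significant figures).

≈ 3.3 m

Selane: 1.11×10^6 Gt = 1.110×10^18 kg; dividing by ρ_w = 999.6 kg m⁻³ gives 1.110×10^15 m³ of water.
Hala: 2.85×10^4 Gt = 2.850×10^16 kg; dividing by ρ_w = 999.6 kg m⁻³ gives 2.851×10^13 m³ of water.
Total added water ≈ 1.139×10^15 m³ over 3.45×10^14 m² → Δh = 3.30 m.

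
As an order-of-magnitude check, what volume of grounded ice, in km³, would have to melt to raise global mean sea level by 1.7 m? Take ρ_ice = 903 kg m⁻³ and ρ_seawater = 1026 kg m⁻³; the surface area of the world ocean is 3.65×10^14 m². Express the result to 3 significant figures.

≈ 7.05×10^5 km³

Required water volume = Δh × A = 1.7 m × 3.65×10^14 m² = 6.205×10^14 m³ = 6.205×10^5 km³.
Ice volume = water volume × ρ_w/ρ_ice = 6.205×10^5 × 1026/903 = 7.05×10^5 km³.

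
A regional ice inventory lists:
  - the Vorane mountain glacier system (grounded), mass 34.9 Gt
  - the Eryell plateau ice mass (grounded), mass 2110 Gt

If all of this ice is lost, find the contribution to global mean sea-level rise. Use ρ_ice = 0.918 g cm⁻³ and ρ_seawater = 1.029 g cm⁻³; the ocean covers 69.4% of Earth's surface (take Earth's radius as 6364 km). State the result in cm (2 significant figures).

Vorane: 34.9 Gt = 3.490×10^13 kg; dividing by ρ_w = 1.029 g cm⁻³ = 1029 kg m⁻³ gives 3.392×10^10 m³ of water.
Eryell: 2110 Gt = 2.110×10^15 kg; dividing by ρ_w = 1029 kg m⁻³ gives 2.051×10^12 m³ of water.
Total added water ≈ 2.084×10^12 m³ over 3.53×10^14 m² → Δh = 5.90×10^-3 m = 0.59 cm.

≈ 0.59 cm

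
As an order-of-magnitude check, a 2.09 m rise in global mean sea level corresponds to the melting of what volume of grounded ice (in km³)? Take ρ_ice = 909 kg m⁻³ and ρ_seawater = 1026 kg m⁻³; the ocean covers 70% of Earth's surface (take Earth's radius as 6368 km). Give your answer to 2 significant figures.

Required water volume = Δh × A = 2.09 m × 3.57×10^14 m² = 7.455×10^14 m³ = 7.455×10^5 km³.
Ice volume = water volume × ρ_w/ρ_ice = 7.455×10^5 × 1026/909 = 8.4×10^5 km³.

≈ 8.4×10^5 km³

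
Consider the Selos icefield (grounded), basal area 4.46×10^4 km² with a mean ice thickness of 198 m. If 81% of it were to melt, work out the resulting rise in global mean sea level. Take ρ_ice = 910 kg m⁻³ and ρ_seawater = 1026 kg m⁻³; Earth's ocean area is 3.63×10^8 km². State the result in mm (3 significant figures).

≈ 17.5 mm

Selos: ice volume = 4.46×10^4 km² × 198 m = 8831 km³; 0.81 × 8831 × (910/1026) = 6344 km³ of water.
Spread over 3.63×10^14 m² of ocean, Δh = 6.344×10^12 / 3.63×10^14 = 0.0175 m = 17.5 mm.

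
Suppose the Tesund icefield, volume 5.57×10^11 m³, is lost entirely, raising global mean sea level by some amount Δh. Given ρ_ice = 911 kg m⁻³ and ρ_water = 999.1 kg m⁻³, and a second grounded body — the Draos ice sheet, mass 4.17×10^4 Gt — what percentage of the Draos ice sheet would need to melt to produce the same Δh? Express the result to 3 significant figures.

≈ 1.22 %

Equal sea-level rise means equal mass of meltwater, i.e. equal mass of ice lost.
Ice mass of Tesund: 5.074×10^14 kg; ice mass of Draos: 4.170×10^16 kg.
Fraction required = 5.074×10^14 / 4.170×10^16 = 0.0122 → 1.22 %.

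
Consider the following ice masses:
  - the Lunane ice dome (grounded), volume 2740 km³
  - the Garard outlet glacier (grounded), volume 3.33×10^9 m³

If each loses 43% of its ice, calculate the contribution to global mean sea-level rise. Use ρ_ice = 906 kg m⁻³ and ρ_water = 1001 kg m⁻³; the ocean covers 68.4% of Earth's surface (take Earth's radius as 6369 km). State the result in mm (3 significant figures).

Lunane: 0.43 × 2740 km³ × (906/1001) = 1066 km³ of water.
Garard: 0.43 × 3.33×10^9 m³ × (906/1001) = 1.296×10^9 m³ of water.
Total added water ≈ 1.068×10^12 m³ over 3.49×10^14 m² → Δh = 3.06×10^-3 m = 3.06 mm.

≈ 3.06 mm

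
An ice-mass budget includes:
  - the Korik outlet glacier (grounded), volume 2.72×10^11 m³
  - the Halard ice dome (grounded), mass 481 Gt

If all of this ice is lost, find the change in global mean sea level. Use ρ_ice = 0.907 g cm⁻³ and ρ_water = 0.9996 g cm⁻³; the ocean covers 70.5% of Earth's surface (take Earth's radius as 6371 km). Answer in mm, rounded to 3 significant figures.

≈ 2.02 mm

Korik: 2.72×10^11 m³ × (907/999.6) = 2.468×10^11 m³ of water.
Halard: 481 Gt = 4.810×10^14 kg; dividing by ρ_w = 0.9996 g cm⁻³ = 999.6 kg m⁻³ gives 4.812×10^11 m³ of water.
Total added water ≈ 7.280×10^11 m³ over 3.60×10^14 m² → Δh = 2.02×10^-3 m = 2.02 mm.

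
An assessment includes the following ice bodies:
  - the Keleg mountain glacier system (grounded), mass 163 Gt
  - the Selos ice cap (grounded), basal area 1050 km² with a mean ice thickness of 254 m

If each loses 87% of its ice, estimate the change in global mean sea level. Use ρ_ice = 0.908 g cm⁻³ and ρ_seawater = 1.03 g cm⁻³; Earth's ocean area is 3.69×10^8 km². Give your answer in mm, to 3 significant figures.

Keleg: 0.87 × 163 Gt = 1.418×10^14 kg; dividing by ρ_w = 1.03 g cm⁻³ = 1030 kg m⁻³ gives 1.377×10^11 m³ of water.
Selos: ice volume = 1050 km² × 254 m = 266.7 km³; 0.87 × 266.7 × (908/1030) = 204.5 km³ of water.
Total added water ≈ 3.422×10^11 m³ over 3.69×10^14 m² → Δh = 9.27×10^-4 m = 0.927 mm.

≈ 0.927 mm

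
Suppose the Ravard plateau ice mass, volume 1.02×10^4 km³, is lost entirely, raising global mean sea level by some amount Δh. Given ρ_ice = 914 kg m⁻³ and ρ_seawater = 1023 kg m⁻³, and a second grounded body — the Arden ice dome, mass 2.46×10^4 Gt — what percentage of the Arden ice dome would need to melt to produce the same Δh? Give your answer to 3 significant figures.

≈ 37.9 %

Equal sea-level rise means equal mass of meltwater, i.e. equal mass of ice lost.
Ice mass of Ravard: 9.323×10^15 kg; ice mass of Arden: 2.460×10^16 kg.
Fraction required = 9.323×10^15 / 2.460×10^16 = 0.379 → 37.9 %.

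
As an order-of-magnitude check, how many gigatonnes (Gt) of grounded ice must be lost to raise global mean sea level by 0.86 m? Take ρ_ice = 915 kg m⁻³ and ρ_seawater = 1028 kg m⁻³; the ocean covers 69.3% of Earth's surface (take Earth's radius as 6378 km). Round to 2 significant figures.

≈ 3.1×10^5 Gt

Required water volume = Δh × A = 0.86 m × 3.54×10^14 m² = 3.047×10^14 m³.
ρ_w = 1028 kg m⁻³, so the mass of water = 3.047×10^14 m³ × 1028 kg m⁻³ = 3.132×10^17 kg = 3.1×10^5 Gt (and the same mass of ice, by conservation).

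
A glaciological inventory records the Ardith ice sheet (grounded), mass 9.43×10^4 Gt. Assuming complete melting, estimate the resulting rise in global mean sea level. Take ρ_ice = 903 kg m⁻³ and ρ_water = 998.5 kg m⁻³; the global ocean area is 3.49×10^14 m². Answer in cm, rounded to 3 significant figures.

≈ 27.1 cm

Ardith: 9.43×10^4 Gt = 9.430×10^16 kg; dividing by ρ_w = 998.5 kg m⁻³ gives 9.444×10^13 m³ of water.
Spread over 3.49×10^14 m² of ocean, Δh = 9.444×10^13 / 3.49×10^14 = 0.271 m = 27.1 cm.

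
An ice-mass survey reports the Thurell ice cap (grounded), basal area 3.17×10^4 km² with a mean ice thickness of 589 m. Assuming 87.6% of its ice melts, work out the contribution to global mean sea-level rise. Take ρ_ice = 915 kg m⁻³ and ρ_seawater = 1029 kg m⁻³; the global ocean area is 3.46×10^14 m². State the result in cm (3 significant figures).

≈ 4.20 cm

Thurell: ice volume = 3.17×10^4 km² × 589 m = 1.867×10^4 km³; 0.876 × 1.867×10^4 × (915/1029) = 1.454×10^4 km³ of water.
Spread over 3.46×10^14 m² of ocean, Δh = 1.454×10^13 / 3.46×10^14 = 0.0420 m = 4.20 cm.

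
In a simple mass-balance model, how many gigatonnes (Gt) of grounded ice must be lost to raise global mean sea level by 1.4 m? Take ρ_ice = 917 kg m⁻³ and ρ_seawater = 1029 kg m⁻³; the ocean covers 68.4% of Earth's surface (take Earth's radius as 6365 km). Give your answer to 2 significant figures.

Required water volume = Δh × A = 1.4 m × 3.48×10^14 m² = 4.875×10^14 m³.
ρ_w = 1029 kg m⁻³, so the mass of water = 4.875×10^14 m³ × 1029 kg m⁻³ = 5.017×10^17 kg = 5.0×10^5 Gt (and the same mass of ice, by conservation).

≈ 5.0×10^5 Gt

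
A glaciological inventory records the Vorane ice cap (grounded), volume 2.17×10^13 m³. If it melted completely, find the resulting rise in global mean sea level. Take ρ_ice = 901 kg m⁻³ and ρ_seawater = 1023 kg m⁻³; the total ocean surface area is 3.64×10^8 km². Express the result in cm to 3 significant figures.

≈ 5.25 cm

Vorane: 2.17×10^13 m³ × (901/1023) = 1.911×10^13 m³ of water.
Spread over 3.64×10^14 m² of ocean, Δh = 1.911×10^13 / 3.64×10^14 = 0.0525 m = 5.25 cm.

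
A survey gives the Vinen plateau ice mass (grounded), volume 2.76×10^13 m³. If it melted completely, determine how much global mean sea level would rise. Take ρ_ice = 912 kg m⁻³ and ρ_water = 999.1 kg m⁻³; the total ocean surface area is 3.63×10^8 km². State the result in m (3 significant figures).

Vinen: 2.76×10^13 m³ × (912/999.1) = 2.519×10^13 m³ of water.
Spread over 3.63×10^14 m² of ocean, Δh = 2.519×10^13 / 3.63×10^14 = 0.0694 m.

≈ 0.0694 m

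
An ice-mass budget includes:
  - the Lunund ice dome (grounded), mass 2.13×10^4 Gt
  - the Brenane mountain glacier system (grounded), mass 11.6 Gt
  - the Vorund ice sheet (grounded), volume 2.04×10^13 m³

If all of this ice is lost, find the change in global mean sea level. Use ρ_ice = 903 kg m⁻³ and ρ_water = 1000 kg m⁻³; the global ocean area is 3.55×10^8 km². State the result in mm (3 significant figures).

≈ 112 mm

Lunund: 2.13×10^4 Gt = 2.130×10^16 kg; dividing by ρ_w = 1000 kg m⁻³ gives 2.130×10^13 m³ of water.
Brenane: 11.6 Gt = 1.160×10^13 kg; dividing by ρ_w = 1000 kg m⁻³ gives 1.160×10^10 m³ of water.
Vorund: 2.04×10^13 m³ × (903/1000) = 1.842×10^13 m³ of water.
Total added water ≈ 3.973×10^13 m³ over 3.55×10^14 m² → Δh = 0.112 m = 112 mm.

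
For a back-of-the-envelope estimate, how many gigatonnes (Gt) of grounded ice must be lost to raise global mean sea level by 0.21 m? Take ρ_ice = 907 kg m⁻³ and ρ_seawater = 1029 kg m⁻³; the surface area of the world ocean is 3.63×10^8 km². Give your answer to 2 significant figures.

≈ 7.8×10^4 Gt

Required water volume = Δh × A = 0.21 m × 3.63×10^14 m² = 7.623×10^13 m³.
ρ_w = 1029 kg m⁻³, so the mass of water = 7.623×10^13 m³ × 1029 kg m⁻³ = 7.844×10^16 kg = 7.8×10^4 Gt (and the same mass of ice, by conservation).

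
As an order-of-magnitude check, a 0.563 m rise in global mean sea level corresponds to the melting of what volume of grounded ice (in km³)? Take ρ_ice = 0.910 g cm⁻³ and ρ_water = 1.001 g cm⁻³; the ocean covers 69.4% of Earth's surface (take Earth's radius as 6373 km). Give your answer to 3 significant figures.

Required water volume = Δh × A = 0.563 m × 3.54×10^14 m² = 1.994×10^14 m³ = 1.994×10^5 km³.
Ice volume = water volume × ρ_w/ρ_ice = 1.994×10^5 × 1001/910 = 2.19×10^5 km³.

≈ 2.19×10^5 km³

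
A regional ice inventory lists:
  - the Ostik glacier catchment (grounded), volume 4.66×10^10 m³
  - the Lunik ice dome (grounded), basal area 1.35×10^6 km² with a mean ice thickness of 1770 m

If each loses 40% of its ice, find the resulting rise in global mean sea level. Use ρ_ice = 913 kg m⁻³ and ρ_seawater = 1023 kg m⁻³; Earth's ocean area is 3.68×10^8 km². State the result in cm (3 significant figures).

≈ 232 cm

Ostik: 0.4 × 4.66×10^10 m³ × (913/1023) = 1.664×10^10 m³ of water.
Lunik: ice volume = 1.35×10^6 km² × 1770 m = 2.390×10^6 km³; 0.4 × 2.390×10^6 × (913/1023) = 8.530×10^5 km³ of water.
Total added water ≈ 8.530×10^14 m³ over 3.68×10^14 m² → Δh = 2.32 m = 232 cm.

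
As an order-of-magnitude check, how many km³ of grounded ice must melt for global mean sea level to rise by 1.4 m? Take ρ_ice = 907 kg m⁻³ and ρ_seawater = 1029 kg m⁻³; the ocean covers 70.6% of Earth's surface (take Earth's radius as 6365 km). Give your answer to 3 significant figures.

Required water volume = Δh × A = 1.4 m × 3.59×10^14 m² = 5.032×10^14 m³ = 5.032×10^5 km³.
Ice volume = water volume × ρ_w/ρ_ice = 5.032×10^5 × 1029/907 = 5.71×10^5 km³.

≈ 5.71×10^5 km³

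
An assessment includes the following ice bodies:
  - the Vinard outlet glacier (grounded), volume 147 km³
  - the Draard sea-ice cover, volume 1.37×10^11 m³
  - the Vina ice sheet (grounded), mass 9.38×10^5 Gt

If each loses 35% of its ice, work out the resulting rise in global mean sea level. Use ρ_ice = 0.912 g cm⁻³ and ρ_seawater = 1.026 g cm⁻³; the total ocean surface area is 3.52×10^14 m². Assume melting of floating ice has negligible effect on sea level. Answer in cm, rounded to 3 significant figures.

Vinard: 0.35 × 147 km³ × (912/1026) = 45.73 km³ of water.
The Draard sea-ice cover is floating and already displaces its own weight of water, so its melt adds essentially nothing to sea level.
Vina: 0.35 × 9.38×10^5 Gt = 3.283×10^17 kg; dividing by ρ_w = 1.026 g cm⁻³ = 1026 kg m⁻³ gives 3.200×10^14 m³ of water.
Total added water ≈ 3.200×10^14 m³ over 3.52×10^14 m² → Δh = 0.909 m = 90.9 cm.

≈ 90.9 cm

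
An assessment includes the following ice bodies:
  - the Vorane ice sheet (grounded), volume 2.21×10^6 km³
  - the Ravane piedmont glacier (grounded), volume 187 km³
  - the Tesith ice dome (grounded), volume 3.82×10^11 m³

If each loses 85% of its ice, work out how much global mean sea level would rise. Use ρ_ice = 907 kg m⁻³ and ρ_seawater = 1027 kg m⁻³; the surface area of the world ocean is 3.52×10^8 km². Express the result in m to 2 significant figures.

Vorane: 0.85 × 2.21×10^6 km³ × (907/1027) = 1.659×10^6 km³ of water.
Ravane: 0.85 × 187 km³ × (907/1027) = 140.4 km³ of water.
Tesith: 0.85 × 3.82×10^11 m³ × (907/1027) = 2.868×10^11 m³ of water.
Total added water ≈ 1.659×10^15 m³ over 3.52×10^14 m² → Δh = 4.71 m.

≈ 4.7 m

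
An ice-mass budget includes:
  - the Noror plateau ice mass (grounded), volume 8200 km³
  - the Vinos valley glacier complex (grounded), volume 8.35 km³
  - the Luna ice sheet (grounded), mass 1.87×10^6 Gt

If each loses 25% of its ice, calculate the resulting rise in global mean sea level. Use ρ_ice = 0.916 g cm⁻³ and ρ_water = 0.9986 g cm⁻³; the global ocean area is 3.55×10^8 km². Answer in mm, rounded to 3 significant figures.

Noror: 0.25 × 8200 km³ × (916/998.6) = 1880 km³ of water.
Vinos: 0.25 × 8.35 km³ × (916/998.6) = 1.915 km³ of water.
Luna: 0.25 × 1.87×10^6 Gt = 4.675×10^17 kg; dividing by ρ_w = 0.9986 g cm⁻³ = 998.6 kg m⁻³ gives 4.682×10^14 m³ of water.
Total added water ≈ 4.700×10^14 m³ over 3.55×10^14 m² → Δh = 1.32 m = 1320 mm.

≈ 1320 mm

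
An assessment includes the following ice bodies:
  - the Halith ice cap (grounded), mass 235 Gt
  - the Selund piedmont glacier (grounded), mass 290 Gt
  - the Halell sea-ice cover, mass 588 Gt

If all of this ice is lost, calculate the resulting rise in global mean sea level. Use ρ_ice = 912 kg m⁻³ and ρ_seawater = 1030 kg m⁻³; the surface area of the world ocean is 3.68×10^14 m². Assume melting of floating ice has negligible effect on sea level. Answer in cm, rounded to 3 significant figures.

Halith: 235 Gt = 2.350×10^14 kg; dividing by ρ_w = 1030 kg m⁻³ gives 2.282×10^11 m³ of water.
Selund: 290 Gt = 2.900×10^14 kg; dividing by ρ_w = 1030 kg m⁻³ gives 2.816×10^11 m³ of water.
The Halell sea-ice cover is floating and already displaces its own weight of water, so its melt adds essentially nothing to sea level.
Total added water ≈ 5.097×10^11 m³ over 3.68×10^14 m² → Δh = 1.39×10^-3 m = 0.139 cm.

≈ 0.139 cm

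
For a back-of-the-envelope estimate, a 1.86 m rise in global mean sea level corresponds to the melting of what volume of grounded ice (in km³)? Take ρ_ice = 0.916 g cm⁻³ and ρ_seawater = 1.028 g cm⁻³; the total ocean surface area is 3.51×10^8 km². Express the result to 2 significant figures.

≈ 7.3×10^5 km³

Required water volume = Δh × A = 1.86 m × 3.51×10^14 m² = 6.529×10^14 m³ = 6.529×10^5 km³.
Ice volume = water volume × ρ_w/ρ_ice = 6.529×10^5 × 1028/916 = 7.3×10^5 km³.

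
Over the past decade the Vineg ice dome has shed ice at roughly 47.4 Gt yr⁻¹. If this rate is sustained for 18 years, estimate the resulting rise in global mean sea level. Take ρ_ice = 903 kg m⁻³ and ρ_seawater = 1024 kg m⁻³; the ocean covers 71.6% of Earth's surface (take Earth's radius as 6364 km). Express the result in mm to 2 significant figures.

≈ 2.3 mm

Total mass lost = 47.4 Gt/yr × 18 yr = 853.2 Gt = 8.532×10^14 kg.
ρ_w = 1024 kg m⁻³, so water volume = 8.532×10^14 / 1024 = 8.332×10^11 m³.
Δh = 8.332×10^11 / 3.64×10^14 = 2.29×10^-3 m = 2.3 mm.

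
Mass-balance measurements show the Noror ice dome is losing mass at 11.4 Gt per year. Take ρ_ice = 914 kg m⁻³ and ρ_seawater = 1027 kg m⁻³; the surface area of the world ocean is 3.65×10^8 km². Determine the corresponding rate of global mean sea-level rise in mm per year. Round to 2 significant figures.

ρ_w = 1027 kg m⁻³. Annual water volume added = 11.4 Gt / ρ_w = 1.140×10^13 kg / 1027 kg m⁻³ = 1.110×10^10 m³.
Δh per year = 1.110×10^10 / 3.65×10^14 = 3.04×10^-5 m = 0.030 mm.

≈ 0.030 mm/yr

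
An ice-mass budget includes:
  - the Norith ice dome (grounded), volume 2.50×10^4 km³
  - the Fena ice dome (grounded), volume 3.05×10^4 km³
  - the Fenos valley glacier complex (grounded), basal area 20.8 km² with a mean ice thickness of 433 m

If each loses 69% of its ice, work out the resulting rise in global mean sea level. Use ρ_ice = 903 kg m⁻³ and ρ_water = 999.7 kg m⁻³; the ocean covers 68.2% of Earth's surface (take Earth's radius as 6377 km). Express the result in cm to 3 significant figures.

≈ 9.93 cm

Norith: 0.69 × 2.50×10^4 km³ × (903/999.7) = 1.558×10^4 km³ of water.
Fena: 0.69 × 3.05×10^4 km³ × (903/999.7) = 1.901×10^4 km³ of water.
Fenos: ice volume = 20.8 km² × 433 m = 9.006 km³; 0.69 × 9.006 × (903/999.7) = 5.613 km³ of water.
Total added water ≈ 3.460×10^13 m³ over 3.49×10^14 m² → Δh = 0.0993 m = 9.93 cm.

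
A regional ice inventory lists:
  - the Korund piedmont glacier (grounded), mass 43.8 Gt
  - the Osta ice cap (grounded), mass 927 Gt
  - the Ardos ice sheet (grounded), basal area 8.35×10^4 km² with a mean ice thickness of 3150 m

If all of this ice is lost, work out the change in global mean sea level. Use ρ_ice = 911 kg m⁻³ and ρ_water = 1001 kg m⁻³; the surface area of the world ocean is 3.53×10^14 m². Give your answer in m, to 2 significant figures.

≈ 0.68 m

Korund: 43.8 Gt = 4.380×10^13 kg; dividing by ρ_w = 1001 kg m⁻³ gives 4.376×10^10 m³ of water.
Osta: 927 Gt = 9.270×10^14 kg; dividing by ρ_w = 1001 kg m⁻³ gives 9.261×10^11 m³ of water.
Ardos: ice volume = 8.35×10^4 km² × 3150 m = 2.630×10^5 km³; 2.630×10^5 × (911/1001) = 2.394×10^5 km³ of water.
Total added water ≈ 2.403×10^14 m³ over 3.53×10^14 m² → Δh = 0.681 m.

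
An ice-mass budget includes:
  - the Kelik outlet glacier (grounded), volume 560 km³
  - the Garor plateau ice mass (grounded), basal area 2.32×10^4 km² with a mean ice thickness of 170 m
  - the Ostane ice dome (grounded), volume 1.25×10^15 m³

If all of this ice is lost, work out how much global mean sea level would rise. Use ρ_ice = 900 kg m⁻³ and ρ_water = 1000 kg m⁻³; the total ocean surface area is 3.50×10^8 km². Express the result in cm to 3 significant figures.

≈ 323 cm

Kelik: 560 km³ × (900/1000) = 504.0 km³ of water.
Garor: ice volume = 2.32×10^4 km² × 170 m = 3944 km³; 3944 × (900/1000) = 3550 km³ of water.
Ostane: 1.25×10^15 m³ × (900/1000) = 1.125×10^15 m³ of water.
Total added water ≈ 1.129×10^15 m³ over 3.50×10^14 m² → Δh = 3.23 m = 323 cm.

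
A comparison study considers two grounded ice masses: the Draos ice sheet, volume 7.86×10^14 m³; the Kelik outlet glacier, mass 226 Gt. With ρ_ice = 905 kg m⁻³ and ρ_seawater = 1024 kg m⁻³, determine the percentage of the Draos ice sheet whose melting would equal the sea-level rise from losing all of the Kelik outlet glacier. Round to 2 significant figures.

Equal sea-level rise means equal mass of meltwater, i.e. equal mass of ice lost.
Ice mass of Kelik: 2.260×10^14 kg; ice mass of Draos: 7.113×10^17 kg.
Fraction required = 2.260×10^14 / 7.113×10^17 = 3.18×10^-4 → 0.032 %.

≈ 0.032 %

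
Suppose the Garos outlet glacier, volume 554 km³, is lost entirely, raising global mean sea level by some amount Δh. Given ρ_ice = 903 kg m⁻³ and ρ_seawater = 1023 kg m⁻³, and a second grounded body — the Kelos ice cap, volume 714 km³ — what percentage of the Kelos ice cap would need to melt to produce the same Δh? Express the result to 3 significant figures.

≈ 77.6 %

Equal sea-level rise means equal mass of meltwater, i.e. equal mass of ice lost.
Ice mass of Garos: 5.003×10^14 kg; ice mass of Kelos: 6.447×10^14 kg.
Fraction required = 5.003×10^14 / 6.447×10^14 = 0.776 → 77.6 %.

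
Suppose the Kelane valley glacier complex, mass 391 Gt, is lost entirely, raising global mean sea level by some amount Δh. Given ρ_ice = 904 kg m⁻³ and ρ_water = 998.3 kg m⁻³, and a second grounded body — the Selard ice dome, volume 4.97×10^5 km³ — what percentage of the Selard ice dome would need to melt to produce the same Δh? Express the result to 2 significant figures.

Equal sea-level rise means equal mass of meltwater, i.e. equal mass of ice lost.
Ice mass of Kelane: 3.910×10^14 kg; ice mass of Selard: 4.493×10^17 kg.
Fraction required = 3.910×10^14 / 4.493×10^17 = 8.70×10^-4 → 0.087 %.

≈ 0.087 %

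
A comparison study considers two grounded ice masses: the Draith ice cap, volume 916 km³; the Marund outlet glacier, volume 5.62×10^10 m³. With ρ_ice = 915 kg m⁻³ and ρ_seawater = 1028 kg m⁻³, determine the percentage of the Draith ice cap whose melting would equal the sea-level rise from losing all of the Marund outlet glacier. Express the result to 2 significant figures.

≈ 6.1 %

Equal sea-level rise means equal mass of meltwater, i.e. equal mass of ice lost.
Ice mass of Marund: 5.142×10^13 kg; ice mass of Draith: 8.381×10^14 kg.
Fraction required = 5.142×10^13 / 8.381×10^14 = 0.0614 → 6.1 %.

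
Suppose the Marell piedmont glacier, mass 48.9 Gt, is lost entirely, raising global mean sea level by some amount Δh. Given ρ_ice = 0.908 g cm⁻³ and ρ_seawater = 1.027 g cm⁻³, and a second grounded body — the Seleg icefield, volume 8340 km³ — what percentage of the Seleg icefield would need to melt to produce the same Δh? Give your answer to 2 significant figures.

Equal sea-level rise means equal mass of meltwater, i.e. equal mass of ice lost.
Ice mass of Marell: 4.890×10^13 kg; ice mass of Seleg: 7.573×10^15 kg.
Fraction required = 4.890×10^13 / 7.573×10^15 = 6.46×10^-3 → 0.65 %.

≈ 0.65 %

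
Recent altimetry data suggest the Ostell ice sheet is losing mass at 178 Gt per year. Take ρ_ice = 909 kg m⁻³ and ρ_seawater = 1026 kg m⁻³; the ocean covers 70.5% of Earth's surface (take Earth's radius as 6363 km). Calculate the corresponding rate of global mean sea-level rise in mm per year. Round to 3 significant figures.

ρ_w = 1026 kg m⁻³. Annual water volume added = 178 Gt / ρ_w = 1.780×10^14 kg / 1026 kg m⁻³ = 1.735×10^11 m³.
Δh per year = 1.735×10^11 / 3.59×10^14 = 4.84×10^-4 m = 0.484 mm.

≈ 0.484 mm/yr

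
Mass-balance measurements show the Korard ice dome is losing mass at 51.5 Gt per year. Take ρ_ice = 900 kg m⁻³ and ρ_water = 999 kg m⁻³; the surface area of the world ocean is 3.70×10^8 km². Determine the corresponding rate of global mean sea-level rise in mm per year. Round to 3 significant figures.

ρ_w = 999 kg m⁻³. Annual water volume added = 51.5 Gt / ρ_w = 5.150×10^13 kg / 999 kg m⁻³ = 5.155×10^10 m³.
Δh per year = 5.155×10^10 / 3.70×10^14 = 1.39×10^-4 m = 0.139 mm.

≈ 0.139 mm/yr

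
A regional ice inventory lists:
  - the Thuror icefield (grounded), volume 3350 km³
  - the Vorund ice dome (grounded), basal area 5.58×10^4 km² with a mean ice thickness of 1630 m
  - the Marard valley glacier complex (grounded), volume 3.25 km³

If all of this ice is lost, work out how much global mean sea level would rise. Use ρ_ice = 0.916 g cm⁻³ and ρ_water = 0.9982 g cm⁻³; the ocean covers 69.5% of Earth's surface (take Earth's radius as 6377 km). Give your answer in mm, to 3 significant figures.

Thuror: 3350 km³ × (916/998.2) = 3074 km³ of water.
Vorund: ice volume = 5.58×10^4 km² × 1630 m = 9.095×10^4 km³; 9.095×10^4 × (916/998.2) = 8.346×10^4 km³ of water.
Marard: 3.25 km³ × (916/998.2) = 2.982 km³ of water.
Total added water ≈ 8.654×10^13 m³ over 3.55×10^14 m² → Δh = 0.244 m = 244 mm.

≈ 244 mm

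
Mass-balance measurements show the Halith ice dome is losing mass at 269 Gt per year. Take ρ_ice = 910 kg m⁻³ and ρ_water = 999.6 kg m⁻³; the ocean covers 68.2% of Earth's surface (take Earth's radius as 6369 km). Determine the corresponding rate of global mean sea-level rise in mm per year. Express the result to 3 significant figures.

≈ 0.774 mm/yr

ρ_w = 999.6 kg m⁻³. Annual water volume added = 269 Gt / ρ_w = 2.690×10^14 kg / 999.6 kg m⁻³ = 2.691×10^11 m³.
Δh per year = 2.691×10^11 / 3.48×10^14 = 7.74×10^-4 m = 0.774 mm.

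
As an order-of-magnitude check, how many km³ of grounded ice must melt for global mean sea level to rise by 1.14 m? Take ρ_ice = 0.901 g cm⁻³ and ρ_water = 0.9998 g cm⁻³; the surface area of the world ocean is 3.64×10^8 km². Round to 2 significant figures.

Required water volume = Δh × A = 1.14 m × 3.64×10^14 m² = 4.150×10^14 m³ = 4.150×10^5 km³.
Ice volume = water volume × ρ_w/ρ_ice = 4.150×10^5 × 999.8/901 = 4.6×10^5 km³.

≈ 4.6×10^5 km³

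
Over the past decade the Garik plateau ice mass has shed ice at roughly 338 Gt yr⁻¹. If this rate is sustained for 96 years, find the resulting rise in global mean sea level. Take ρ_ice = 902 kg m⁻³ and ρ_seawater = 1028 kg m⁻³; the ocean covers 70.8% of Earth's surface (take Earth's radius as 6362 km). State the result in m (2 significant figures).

≈ 0.088 m

Total mass lost = 338 Gt/yr × 96 yr = 3.245×10^4 Gt = 3.245×10^16 kg.
ρ_w = 1028 kg m⁻³, so water volume = 3.245×10^16 / 1028 = 3.156×10^13 m³.
Δh = 3.156×10^13 / 3.60×10^14 = 0.0877 m.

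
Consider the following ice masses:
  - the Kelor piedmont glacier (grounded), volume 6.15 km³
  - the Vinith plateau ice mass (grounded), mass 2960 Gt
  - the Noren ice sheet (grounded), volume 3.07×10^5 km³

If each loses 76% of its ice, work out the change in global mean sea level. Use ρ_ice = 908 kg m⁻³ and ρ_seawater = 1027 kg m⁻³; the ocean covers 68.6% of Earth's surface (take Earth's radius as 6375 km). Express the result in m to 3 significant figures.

Kelor: 0.76 × 6.15 km³ × (908/1027) = 4.132 km³ of water.
Vinith: 0.76 × 2960 Gt = 2.250×10^15 kg; dividing by ρ_w = 1027 kg m⁻³ gives 2.190×10^12 m³ of water.
Noren: 0.76 × 3.07×10^5 km³ × (908/1027) = 2.063×10^5 km³ of water.
Total added water ≈ 2.085×10^14 m³ over 3.50×10^14 m² → Δh = 0.595 m.

≈ 0.595 m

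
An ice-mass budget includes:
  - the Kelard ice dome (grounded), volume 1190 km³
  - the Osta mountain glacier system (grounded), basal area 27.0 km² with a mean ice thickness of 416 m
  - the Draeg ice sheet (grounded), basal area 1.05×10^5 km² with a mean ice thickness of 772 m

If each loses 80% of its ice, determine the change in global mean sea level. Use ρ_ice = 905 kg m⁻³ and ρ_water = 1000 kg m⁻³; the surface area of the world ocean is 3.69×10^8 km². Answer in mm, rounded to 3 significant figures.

Kelard: 0.8 × 1190 km³ × (905/1000) = 861.6 km³ of water.
Osta: ice volume = 27.0 km² × 416 m = 11.23 km³; 0.8 × 11.23 × (905/1000) = 8.132 km³ of water.
Draeg: ice volume = 1.05×10^5 km² × 772 m = 8.106×10^4 km³; 0.8 × 8.106×10^4 × (905/1000) = 5.869×10^4 km³ of water.
Total added water ≈ 5.956×10^13 m³ over 3.69×10^14 m² → Δh = 0.161 m = 161 mm.

≈ 161 mm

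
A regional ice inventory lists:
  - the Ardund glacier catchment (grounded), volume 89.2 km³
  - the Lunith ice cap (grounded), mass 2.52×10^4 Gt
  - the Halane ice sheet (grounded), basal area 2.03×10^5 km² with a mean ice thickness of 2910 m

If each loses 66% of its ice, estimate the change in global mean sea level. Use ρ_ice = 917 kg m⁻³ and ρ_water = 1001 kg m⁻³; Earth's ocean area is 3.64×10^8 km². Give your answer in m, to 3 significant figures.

Ardund: 0.66 × 89.2 km³ × (917/1001) = 53.93 km³ of water.
Lunith: 0.66 × 2.52×10^4 Gt = 1.663×10^16 kg; dividing by ρ_w = 1001 kg m⁻³ gives 1.662×10^13 m³ of water.
Halane: ice volume = 2.03×10^5 km² × 2910 m = 5.907×10^5 km³; 0.66 × 5.907×10^5 × (917/1001) = 3.572×10^5 km³ of water.
Total added water ≈ 3.738×10^14 m³ over 3.64×10^14 m² → Δh = 1.03 m.

≈ 1.03 m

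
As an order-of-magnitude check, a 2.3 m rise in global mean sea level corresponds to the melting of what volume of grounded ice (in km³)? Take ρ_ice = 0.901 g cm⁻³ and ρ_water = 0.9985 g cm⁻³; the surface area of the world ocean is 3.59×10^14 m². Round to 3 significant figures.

Required water volume = Δh × A = 2.3 m × 3.59×10^14 m² = 8.257×10^14 m³ = 8.257×10^5 km³.
Ice volume = water volume × ρ_w/ρ_ice = 8.257×10^5 × 998.5/901 = 9.15×10^5 km³.

≈ 9.15×10^5 km³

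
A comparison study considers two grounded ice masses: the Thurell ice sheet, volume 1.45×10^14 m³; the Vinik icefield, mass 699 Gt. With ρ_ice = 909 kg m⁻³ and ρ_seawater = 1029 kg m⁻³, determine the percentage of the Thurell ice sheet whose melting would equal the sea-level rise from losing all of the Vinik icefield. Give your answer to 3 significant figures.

Equal sea-level rise means equal mass of meltwater, i.e. equal mass of ice lost.
Ice mass of Vinik: 6.990×10^14 kg; ice mass of Thurell: 1.318×10^17 kg.
Fraction required = 6.990×10^14 / 1.318×10^17 = 5.30×10^-3 → 0.530 %.

≈ 0.530 %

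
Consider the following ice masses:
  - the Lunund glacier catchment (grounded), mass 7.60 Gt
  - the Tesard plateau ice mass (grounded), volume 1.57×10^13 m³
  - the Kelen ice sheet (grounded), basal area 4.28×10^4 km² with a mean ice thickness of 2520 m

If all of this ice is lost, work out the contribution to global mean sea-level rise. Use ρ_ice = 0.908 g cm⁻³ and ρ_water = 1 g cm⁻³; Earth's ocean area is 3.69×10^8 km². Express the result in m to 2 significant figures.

≈ 0.30 m

Lunund: 7.60 Gt = 7.600×10^12 kg; dividing by ρ_w = 1 g cm⁻³ = 1000 kg m⁻³ gives 7.600×10^9 m³ of water.
Tesard: 1.57×10^13 m³ × (908/1000) = 1.426×10^13 m³ of water.
Kelen: ice volume = 4.28×10^4 km² × 2520 m = 1.079×10^5 km³; 1.079×10^5 × (908/1000) = 9.793×10^4 km³ of water.
Total added water ≈ 1.122×10^14 m³ over 3.69×10^14 m² → Δh = 0.304 m.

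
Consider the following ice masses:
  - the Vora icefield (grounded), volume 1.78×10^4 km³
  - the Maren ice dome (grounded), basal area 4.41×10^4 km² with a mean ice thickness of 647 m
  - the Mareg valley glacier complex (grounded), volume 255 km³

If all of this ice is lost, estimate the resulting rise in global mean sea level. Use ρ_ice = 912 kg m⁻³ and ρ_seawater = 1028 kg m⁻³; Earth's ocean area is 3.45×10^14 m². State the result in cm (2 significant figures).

Vora: 1.78×10^4 km³ × (912/1028) = 1.579×10^4 km³ of water.
Maren: ice volume = 4.41×10^4 km² × 647 m = 2.853×10^4 km³; 2.853×10^4 × (912/1028) = 2.531×10^4 km³ of water.
Mareg: 255 km³ × (912/1028) = 226.2 km³ of water.
Total added water ≈ 4.133×10^13 m³ over 3.45×10^14 m² → Δh = 0.120 m = 12 cm.

≈ 12 cm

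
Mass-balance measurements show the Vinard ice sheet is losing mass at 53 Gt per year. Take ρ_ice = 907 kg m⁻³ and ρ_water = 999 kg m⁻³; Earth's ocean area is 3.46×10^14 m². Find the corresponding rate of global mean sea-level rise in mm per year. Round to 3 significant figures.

≈ 0.153 mm/yr

ρ_w = 999 kg m⁻³. Annual water volume added = 53 Gt / ρ_w = 5.300×10^13 kg / 999 kg m⁻³ = 5.305×10^10 m³.
Δh per year = 5.305×10^10 / 3.46×10^14 = 1.53×10^-4 m = 0.153 mm.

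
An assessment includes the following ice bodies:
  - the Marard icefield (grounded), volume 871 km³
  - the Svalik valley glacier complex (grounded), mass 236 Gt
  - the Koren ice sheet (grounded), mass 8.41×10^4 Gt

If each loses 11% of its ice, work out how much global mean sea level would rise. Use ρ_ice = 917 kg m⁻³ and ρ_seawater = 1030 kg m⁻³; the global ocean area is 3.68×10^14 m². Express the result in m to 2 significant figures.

≈ 0.025 m

Marard: 0.11 × 871 km³ × (917/1030) = 85.30 km³ of water.
Svalik: 0.11 × 236 Gt = 2.596×10^13 kg; dividing by ρ_w = 1030 kg m⁻³ gives 2.520×10^10 m³ of water.
Koren: 0.11 × 8.41×10^4 Gt = 9.251×10^15 kg; dividing by ρ_w = 1030 kg m⁻³ gives 8.982×10^12 m³ of water.
Total added water ≈ 9.092×10^12 m³ over 3.68×10^14 m² → Δh = 0.0247 m.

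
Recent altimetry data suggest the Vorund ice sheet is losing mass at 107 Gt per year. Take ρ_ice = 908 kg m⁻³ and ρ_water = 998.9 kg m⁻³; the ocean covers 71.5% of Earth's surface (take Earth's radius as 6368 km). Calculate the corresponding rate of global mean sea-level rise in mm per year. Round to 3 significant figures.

ρ_w = 998.9 kg m⁻³. Annual water volume added = 107 Gt / ρ_w = 1.070×10^14 kg / 998.9 kg m⁻³ = 1.071×10^11 m³.
Δh per year = 1.071×10^11 / 3.64×10^14 = 2.94×10^-4 m = 0.294 mm.

≈ 0.294 mm/yr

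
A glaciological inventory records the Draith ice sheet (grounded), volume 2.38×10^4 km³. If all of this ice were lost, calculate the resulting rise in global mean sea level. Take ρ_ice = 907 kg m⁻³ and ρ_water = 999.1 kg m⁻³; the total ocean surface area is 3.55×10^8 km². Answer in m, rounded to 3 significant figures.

≈ 0.0609 m

Draith: 2.38×10^4 km³ × (907/999.1) = 2.161×10^4 km³ of water.
Spread over 3.55×10^14 m² of ocean, Δh = 2.161×10^13 / 3.55×10^14 = 0.0609 m.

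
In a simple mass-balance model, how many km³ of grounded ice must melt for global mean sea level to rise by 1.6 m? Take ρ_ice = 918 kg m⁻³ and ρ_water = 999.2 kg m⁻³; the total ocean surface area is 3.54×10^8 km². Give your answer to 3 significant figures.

Required water volume = Δh × A = 1.6 m × 3.54×10^14 m² = 5.664×10^14 m³ = 5.664×10^5 km³.
Ice volume = water volume × ρ_w/ρ_ice = 5.664×10^5 × 999.2/918 = 6.16×10^5 km³.

≈ 6.16×10^5 km³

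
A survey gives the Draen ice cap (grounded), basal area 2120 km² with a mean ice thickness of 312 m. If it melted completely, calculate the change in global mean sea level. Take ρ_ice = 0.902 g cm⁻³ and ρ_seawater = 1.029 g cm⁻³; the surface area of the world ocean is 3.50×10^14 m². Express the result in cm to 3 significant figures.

Draen: ice volume = 2120 km² × 312 m = 661.4 km³; 661.4 × (902/1029) = 579.8 km³ of water.
Spread over 3.50×10^14 m² of ocean, Δh = 5.798×10^11 / 3.50×10^14 = 1.66×10^-3 m = 0.166 cm.

≈ 0.166 cm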